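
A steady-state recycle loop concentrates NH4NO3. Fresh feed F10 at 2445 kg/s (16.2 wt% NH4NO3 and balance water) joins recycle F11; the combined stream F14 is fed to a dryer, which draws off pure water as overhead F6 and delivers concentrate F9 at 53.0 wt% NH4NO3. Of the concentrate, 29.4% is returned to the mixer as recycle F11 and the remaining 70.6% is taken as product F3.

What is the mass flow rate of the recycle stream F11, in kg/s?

Overall NH4NO3 balance (none leaves overhead): NH4NO3 in fresh feed = NH4NO3 in product, i.e. 2445×0.162 = (1−0.294)·F9·0.530.
F9 = 396.09/(0.530×0.706) = 1058.6 kg/s.
Recycle F11 = 0.294×1058.6 = 311.22 kg/s.

311.2 kg/s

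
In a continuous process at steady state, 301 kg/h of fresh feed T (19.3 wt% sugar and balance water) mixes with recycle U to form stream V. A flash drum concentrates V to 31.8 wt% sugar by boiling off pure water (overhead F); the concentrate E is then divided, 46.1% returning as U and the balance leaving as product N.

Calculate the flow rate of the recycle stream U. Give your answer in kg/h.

Overall sugar balance (none leaves overhead): sugar in fresh feed = sugar in product, i.e. 301×0.193 = (1−0.461)·E·0.318.
E = 58.093/(0.318×0.539) = 338.93 kg/h.
Recycle U = 0.461×338.93 = 156.25 kg/h.

156.2 kg/h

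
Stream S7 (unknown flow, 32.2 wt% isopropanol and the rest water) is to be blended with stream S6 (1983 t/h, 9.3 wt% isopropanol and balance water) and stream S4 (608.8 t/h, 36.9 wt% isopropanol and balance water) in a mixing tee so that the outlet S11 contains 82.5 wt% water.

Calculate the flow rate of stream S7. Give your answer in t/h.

Let S7 be the unknown flow. Total out = 2591.8 + S7.
water balance: 2182.7 + 0.678·S7 = 0.825·(2591.8 + S7)
(0.678 − 0.825)·S7 = 0.825×2591.8 − 2182.7 = -44.499
S7 = -44.499 / -0.147 = 302.71 t/h

302.7 t/h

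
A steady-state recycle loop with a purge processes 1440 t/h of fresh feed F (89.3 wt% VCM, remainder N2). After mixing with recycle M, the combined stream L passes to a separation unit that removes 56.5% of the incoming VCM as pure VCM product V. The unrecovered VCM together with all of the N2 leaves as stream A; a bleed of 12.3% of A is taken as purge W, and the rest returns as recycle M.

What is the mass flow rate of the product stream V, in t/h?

VCM in L: m_A = 1440×0.893 + (1−0.123)·(1−0.565)·m_A, so m_A = 1285.9/0.6185 = 2079.1 t/h.
Product V = 0.565×2079.1 = 1174.7 t/h.

1175 t/h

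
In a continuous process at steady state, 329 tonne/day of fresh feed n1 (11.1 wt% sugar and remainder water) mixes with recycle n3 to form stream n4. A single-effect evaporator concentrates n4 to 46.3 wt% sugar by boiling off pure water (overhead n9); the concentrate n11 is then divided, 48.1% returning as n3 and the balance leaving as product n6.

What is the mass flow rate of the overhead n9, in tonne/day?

Overall sugar balance (none leaves overhead): sugar in fresh feed = sugar in product, i.e. 329×0.111 = (1−0.481)·n11·0.463.
n11 = 36.519/(0.463×0.519) = 151.97 tonne/day.
Recycle n3 = 0.481×151.97 = 73.1 tonne/day.
Combined feed n4 = 329 + 73.1 = 402.1 tonne/day.
Overhead n9 = n4 − n11 = 402.1 − 151.97 = 250.13 tonne/day.

250.1 tonne/day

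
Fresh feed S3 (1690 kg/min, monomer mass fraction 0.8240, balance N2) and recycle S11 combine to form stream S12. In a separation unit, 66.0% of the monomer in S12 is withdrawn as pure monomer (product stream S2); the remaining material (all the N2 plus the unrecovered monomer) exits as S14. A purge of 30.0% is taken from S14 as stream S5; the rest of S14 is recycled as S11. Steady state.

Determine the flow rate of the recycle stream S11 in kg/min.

1129 kg/min

N2 enters only via S3 and leaves only via the purge: 1690×0.176 = 0.300×(N2 in S14), and the separation unit passes all N2, so N2 in S12 = N2 in S14 = 991.47 kg/min.
monomer in S12: m_A = 1690×0.824 + (1−0.300)·(1−0.660)·m_A, so m_A = 1392.6/0.7620 = 1827.5 kg/min.
S14 = (1−0.660)×1827.5 + 991.47 = 1612.8 kg/min.
Recycle S11 = (1−0.300)×1612.8 = 1129 kg/min.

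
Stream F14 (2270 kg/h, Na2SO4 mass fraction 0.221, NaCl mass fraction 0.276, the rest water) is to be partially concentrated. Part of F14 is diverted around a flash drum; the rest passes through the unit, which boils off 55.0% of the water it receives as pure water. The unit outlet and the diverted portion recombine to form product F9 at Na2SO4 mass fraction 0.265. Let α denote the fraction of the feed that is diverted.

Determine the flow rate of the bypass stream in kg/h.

907.6 kg/h

All 2270×0.221 = 501.67 kg/h of Na2SO4 reaches F9, so F9 = 501.67/0.265 = 1893.1 kg/h and vapour = 376.91 kg/h.
The evaporator receives (1−α)·2270 of feed at 0.503 water and removes 0.550 of that water:
0.550×0.503×(1−α)×2270 = 376.91
(1−α) = 376.91/628 = 0.6002;  α = 0.3998.
Bypass flow = 0.3998×2270 = 907.61 kg/h.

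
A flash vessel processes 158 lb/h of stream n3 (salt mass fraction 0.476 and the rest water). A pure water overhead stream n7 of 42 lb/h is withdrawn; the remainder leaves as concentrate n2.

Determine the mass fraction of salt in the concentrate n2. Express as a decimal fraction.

0.648

salt is not removed: 158×0.476 = 75.208 lb/h of salt enters n2.
Concentrate = 158 − 42 = 116 lb/h.
Mass fraction = 75.208/116 = 0.648.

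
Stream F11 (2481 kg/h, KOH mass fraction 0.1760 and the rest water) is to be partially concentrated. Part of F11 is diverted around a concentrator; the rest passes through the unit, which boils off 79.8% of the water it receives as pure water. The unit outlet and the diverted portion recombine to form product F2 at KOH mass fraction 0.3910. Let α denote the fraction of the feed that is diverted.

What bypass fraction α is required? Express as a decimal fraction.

0.164

All 2481×0.176 = 436.66 kg/h of KOH reaches F2, so F2 = 436.66/0.391 = 1116.8 kg/h and vapour = 1364.2 kg/h.
The evaporator receives (1−α)·2481 of feed at 0.824 water and removes 0.798 of that water:
0.798×0.824×(1−α)×2481 = 1364.2
(1−α) = 1364.2/1631.4 = 0.8362;  α = 0.1638.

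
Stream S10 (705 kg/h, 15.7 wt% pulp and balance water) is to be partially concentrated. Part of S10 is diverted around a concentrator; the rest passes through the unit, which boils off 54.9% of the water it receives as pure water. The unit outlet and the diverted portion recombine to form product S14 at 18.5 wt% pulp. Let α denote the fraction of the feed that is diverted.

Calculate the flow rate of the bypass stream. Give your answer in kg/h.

All 705×0.157 = 110.69 kg/h of pulp reaches S14, so S14 = 110.69/0.185 = 598.3 kg/h and vapour = 106.7 kg/h.
The evaporator receives (1−α)·705 of feed at 0.843 water and removes 0.549 of that water:
0.549×0.843×(1−α)×705 = 106.7
(1−α) = 106.7/326.28 = 0.3270;  α = 0.6730.
Bypass flow = 0.6730×705 = 474.44 kg/h.

474.4 kg/h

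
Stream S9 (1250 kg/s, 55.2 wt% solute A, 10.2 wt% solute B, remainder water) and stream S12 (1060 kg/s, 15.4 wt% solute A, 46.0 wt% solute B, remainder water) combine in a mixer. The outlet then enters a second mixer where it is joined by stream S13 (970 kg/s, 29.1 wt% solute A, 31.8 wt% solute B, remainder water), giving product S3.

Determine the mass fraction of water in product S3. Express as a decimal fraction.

Overall, product flow = 3280 kg/s.
water in = 1250×0.346 + 1060×0.386 + 970×0.391 = 1220.9 kg/s.
water fraction in S3 = 0.3722.

0.3722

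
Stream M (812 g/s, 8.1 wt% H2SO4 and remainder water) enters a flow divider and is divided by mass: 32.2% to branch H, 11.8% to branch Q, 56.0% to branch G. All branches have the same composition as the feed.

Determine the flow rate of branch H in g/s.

Branch H flow = 0.322×812 = 261.46 g/s.

261.5 g/s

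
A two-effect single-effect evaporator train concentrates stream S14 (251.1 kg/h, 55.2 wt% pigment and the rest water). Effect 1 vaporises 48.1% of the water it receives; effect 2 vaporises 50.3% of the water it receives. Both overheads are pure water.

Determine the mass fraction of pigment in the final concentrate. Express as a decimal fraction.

water in feed = 251.1×0.448 = 112.49 kg/h.
After stage 1: water left = (1−0.481)×112.49 = 58.384; stream total = 196.99 kg/h.
After stage 2: water left = (1−0.503)×58.384 = 29.017; final concentrate = 167.62 kg/h.
pigment fraction = 138.61/167.62 = 0.827.

0.827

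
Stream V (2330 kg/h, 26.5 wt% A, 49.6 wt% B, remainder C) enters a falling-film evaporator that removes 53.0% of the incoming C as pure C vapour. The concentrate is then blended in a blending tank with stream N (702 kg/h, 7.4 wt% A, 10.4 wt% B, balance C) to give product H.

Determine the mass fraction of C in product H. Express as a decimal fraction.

0.306

Vapour removed = 0.530×0.239×2330 = 295.14 kg/h; concentrate = 2034.9 kg/h.
C reaching the mixer = 261.73 (from concentrate) + 702×0.822 = 838.77 kg/h.
Product flow = 2034.9 + 702 = 2736.9 kg/h; C fraction = 0.306.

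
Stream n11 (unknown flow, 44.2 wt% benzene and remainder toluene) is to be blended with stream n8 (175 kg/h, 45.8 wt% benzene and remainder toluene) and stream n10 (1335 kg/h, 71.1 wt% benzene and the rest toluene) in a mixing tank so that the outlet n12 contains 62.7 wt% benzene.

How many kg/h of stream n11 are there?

446.3 kg/h

Let n11 be the unknown flow. Total out = 1510 + n11.
benzene balance: 1029.3 + 0.442·n11 = 0.627·(1510 + n11)
(0.442 − 0.627)·n11 = 0.627×1510 − 1029.3 = -82.565
n11 = -82.565 / -0.185 = 446.3 kg/h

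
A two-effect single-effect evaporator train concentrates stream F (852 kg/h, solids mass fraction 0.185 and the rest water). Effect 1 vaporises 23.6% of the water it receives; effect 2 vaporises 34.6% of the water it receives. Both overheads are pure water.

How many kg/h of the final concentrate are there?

504.6 kg/h

water in feed = 852×0.815 = 694.38 kg/h.
After stage 1: water left = (1−0.236)×694.38 = 530.51; stream total = 688.13 kg/h.
After stage 2: water left = (1−0.346)×530.51 = 346.95; final concentrate = 504.57 kg/h.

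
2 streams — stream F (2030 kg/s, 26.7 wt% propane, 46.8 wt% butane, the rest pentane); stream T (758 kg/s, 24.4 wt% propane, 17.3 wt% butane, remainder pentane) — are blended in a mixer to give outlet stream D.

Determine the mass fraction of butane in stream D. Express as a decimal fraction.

Total flow out = 2030 + 758 = 2788 kg/s.
butane in = 2030×0.468 + 758×0.173 = 1081.2 kg/s.
butane mass fraction in D = 1081.2/2788 = 0.3878.

0.3878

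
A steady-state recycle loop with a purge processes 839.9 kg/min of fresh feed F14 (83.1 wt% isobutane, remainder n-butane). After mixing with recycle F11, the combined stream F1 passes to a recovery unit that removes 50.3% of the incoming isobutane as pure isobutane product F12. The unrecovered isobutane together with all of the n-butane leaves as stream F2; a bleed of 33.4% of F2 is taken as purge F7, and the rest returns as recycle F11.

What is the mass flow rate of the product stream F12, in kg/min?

524.8 kg/min

isobutane in F1: m_A = 839.9×0.831 + (1−0.334)·(1−0.503)·m_A, so m_A = 697.96/0.6690 = 1043.3 kg/min.
Product F12 = 0.503×1043.3 = 524.77 kg/min.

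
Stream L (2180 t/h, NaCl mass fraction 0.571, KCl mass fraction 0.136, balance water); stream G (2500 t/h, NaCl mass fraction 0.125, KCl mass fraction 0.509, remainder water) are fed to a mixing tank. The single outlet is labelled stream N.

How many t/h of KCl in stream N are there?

KCl out = KCl in = 2180×0.136 + 2500×0.509 = 1569 t/h.

1569 t/h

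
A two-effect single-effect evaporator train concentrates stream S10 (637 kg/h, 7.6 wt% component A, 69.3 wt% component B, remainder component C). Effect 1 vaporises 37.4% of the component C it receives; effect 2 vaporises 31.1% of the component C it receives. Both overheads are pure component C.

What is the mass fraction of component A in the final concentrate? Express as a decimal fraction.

0.087

component C in feed = 637×0.231 = 147.15 kg/h.
After stage 1: component C left = (1−0.374)×147.15 = 92.114; stream total = 581.97 kg/h.
After stage 2: component C left = (1−0.311)×92.114 = 63.467; final concentrate = 553.32 kg/h.
component A fraction = 48.412/553.32 = 0.087.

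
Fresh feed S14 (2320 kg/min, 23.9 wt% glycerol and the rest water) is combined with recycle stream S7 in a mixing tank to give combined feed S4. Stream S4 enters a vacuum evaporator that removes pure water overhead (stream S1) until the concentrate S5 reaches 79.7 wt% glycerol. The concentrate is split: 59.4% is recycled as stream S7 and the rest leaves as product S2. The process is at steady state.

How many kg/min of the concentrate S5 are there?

Overall glycerol balance (none leaves overhead): glycerol in fresh feed = glycerol in product, i.e. 2320×0.239 = (1−0.594)·S5·0.797.
S5 = 554.48/(0.797×0.406) = 1713.6 kg/min.

1714 kg/min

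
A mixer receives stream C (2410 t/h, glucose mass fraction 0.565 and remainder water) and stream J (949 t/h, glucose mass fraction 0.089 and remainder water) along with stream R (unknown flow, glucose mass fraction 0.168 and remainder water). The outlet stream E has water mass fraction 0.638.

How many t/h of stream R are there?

1186 t/h

Let R be the unknown flow. Total out = 3359 + R.
water balance: 1912.9 + 0.832·R = 0.638·(3359 + R)
(0.832 − 0.638)·R = 0.638×3359 − 1912.9 = 230.15
R = 230.15 / 0.194 = 1186.4 t/h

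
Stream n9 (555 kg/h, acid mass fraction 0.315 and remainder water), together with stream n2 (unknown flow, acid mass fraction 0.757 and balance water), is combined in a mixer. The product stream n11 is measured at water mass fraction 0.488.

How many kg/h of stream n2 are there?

446.3 kg/h

Let n2 be the unknown flow. Total out = 555 + n2.
water balance: 380.18 + 0.243·n2 = 0.488·(555 + n2)
(0.243 − 0.488)·n2 = 0.488×555 − 380.18 = -109.34
n2 = -109.34 / -0.245 = 446.27 kg/h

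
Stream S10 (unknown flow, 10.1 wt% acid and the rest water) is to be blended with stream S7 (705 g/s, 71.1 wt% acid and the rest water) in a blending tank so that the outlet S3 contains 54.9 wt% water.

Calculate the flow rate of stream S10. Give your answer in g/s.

Let S10 be the unknown flow. Total out = 705 + S10.
water balance: 203.74 + 0.899·S10 = 0.549·(705 + S10)
(0.899 − 0.549)·S10 = 0.549×705 − 203.74 = 183.3
S10 = 183.3 / 0.350 = 523.71 g/s

523.7 g/s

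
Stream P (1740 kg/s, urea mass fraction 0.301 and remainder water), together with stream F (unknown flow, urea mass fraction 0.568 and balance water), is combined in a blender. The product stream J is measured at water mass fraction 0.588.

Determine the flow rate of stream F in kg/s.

Let F be the unknown flow. Total out = 1740 + F.
water balance: 1216.3 + 0.432·F = 0.588·(1740 + F)
(0.432 − 0.588)·F = 0.588×1740 − 1216.3 = -193.14
F = -193.14 / -0.156 = 1238.1 kg/s

1238 kg/s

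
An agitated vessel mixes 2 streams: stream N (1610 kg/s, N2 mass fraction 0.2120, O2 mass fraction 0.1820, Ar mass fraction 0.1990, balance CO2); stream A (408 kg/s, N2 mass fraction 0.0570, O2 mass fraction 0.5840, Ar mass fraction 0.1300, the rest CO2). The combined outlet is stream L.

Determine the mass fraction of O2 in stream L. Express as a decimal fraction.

0.2633

Total flow out = 1610 + 408 = 2018 kg/s.
O2 in = 1610×0.182 + 408×0.584 = 531.29 kg/s.
O2 mass fraction in L = 531.29/2018 = 0.2633.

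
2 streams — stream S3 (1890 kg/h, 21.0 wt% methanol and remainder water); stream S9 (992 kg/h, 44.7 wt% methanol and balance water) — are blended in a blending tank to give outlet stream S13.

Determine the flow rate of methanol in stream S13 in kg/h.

methanol out = methanol in = 1890×0.210 + 992×0.447 = 840.32 kg/h.

840.3 kg/h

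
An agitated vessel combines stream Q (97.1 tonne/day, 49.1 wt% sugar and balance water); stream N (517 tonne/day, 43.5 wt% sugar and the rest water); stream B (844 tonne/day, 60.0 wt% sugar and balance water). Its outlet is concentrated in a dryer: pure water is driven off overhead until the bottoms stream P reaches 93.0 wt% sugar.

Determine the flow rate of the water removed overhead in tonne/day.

620.5 tonne/day

sugar entering = 97.1×0.491 + 517×0.435 + 844×0.600 = 778.97 tonne/day.
All sugar reports to P, so P = 778.97/0.930 = 837.6 tonne/day.
Total feed = 1458.1 tonne/day; overhead = 1458.1 − 837.6 = 620.5 tonne/day.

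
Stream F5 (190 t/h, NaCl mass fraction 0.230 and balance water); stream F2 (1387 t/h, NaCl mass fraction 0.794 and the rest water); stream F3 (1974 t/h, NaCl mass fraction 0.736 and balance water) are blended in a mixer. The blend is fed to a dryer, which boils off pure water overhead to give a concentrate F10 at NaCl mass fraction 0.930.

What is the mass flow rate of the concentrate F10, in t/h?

2793 t/h

NaCl entering = 190×0.230 + 1387×0.794 + 1974×0.736 = 2597.8 t/h.
All NaCl reports to F10, so F10 = 2597.8/0.930 = 2793.4 t/h.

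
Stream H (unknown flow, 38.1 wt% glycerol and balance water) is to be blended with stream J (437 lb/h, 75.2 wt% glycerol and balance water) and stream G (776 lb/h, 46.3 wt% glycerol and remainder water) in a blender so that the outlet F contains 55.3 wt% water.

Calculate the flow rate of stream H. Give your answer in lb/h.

2208 lb/h

Let H be the unknown flow. Total out = 1213 + H.
water balance: 525.09 + 0.619·H = 0.553·(1213 + H)
(0.619 − 0.553)·H = 0.553×1213 − 525.09 = 145.7
H = 145.7 / 0.066 = 2207.6 lb/h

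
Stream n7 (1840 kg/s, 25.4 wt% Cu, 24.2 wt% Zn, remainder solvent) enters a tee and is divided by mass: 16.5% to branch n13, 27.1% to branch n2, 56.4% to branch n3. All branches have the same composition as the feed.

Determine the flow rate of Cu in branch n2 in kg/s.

Branch n2 total = 0.271×1840 = 498.64 kg/s.
Cu in n2 = 0.254×498.64 = 126.65 kg/s.

126.7 kg/s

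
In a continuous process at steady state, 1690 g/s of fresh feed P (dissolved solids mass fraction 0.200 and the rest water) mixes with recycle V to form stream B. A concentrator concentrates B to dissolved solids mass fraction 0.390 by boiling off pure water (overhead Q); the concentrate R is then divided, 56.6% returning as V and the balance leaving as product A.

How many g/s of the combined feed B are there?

Overall dissolved solids balance (none leaves overhead): dissolved solids in fresh feed = dissolved solids in product, i.e. 1690×0.200 = (1−0.566)·R·0.390.
R = 338/(0.390×0.434) = 1996.9 g/s.
Recycle V = 0.566×1996.9 = 1130.3 g/s.
Combined feed B = 1690 + 1130.3 = 2820.3 g/s.

2820 g/s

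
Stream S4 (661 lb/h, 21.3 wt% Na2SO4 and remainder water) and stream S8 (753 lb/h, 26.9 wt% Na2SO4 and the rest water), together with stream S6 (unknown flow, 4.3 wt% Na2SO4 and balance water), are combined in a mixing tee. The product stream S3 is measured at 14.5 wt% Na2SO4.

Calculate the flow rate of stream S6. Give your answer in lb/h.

Let S6 be the unknown flow. Total out = 1414 + S6.
Na2SO4 balance: 343.35 + 0.043·S6 = 0.145·(1414 + S6)
(0.043 − 0.145)·S6 = 0.145×1414 − 343.35 = -138.32
S6 = -138.32 / -0.102 = 1356.1 lb/h

1356 lb/h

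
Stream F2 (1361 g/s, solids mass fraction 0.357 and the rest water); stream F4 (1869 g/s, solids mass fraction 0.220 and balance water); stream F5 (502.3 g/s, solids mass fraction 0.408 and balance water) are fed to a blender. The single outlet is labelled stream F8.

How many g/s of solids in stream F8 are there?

1102 g/s

solids out = solids in = 1361×0.357 + 1869×0.220 + 502.3×0.408 = 1102 g/s.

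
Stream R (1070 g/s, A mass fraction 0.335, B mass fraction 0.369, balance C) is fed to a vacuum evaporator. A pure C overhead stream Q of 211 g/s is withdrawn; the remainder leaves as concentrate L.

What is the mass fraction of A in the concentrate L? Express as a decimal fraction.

0.417

A is not removed: 1070×0.335 = 358.45 g/s of A enters L.
Concentrate = 1070 − 211 = 859 g/s.
Mass fraction = 358.45/859 = 0.417.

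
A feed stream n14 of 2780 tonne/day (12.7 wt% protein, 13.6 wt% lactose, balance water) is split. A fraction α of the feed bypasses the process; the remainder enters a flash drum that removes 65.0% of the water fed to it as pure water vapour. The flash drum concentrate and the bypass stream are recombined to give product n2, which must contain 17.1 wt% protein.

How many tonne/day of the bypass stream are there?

1287 tonne/day

All 2780×0.127 = 353.06 tonne/day of protein reaches n2, so n2 = 353.06/0.171 = 2064.7 tonne/day and vapour = 715.32 tonne/day.
The evaporator receives (1−α)·2780 of feed at 0.737 water and removes 0.650 of that water:
0.650×0.737×(1−α)×2780 = 715.32
(1−α) = 715.32/1331.8 = 0.5371;  α = 0.4629.
Bypass flow = 0.4629×2780 = 1286.8 tonne/day.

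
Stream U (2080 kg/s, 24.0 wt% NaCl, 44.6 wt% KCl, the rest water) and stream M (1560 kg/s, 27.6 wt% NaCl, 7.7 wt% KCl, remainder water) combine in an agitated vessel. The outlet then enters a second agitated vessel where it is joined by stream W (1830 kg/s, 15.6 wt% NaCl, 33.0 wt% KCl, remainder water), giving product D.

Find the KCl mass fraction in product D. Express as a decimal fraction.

Overall, product flow = 5470 kg/s.
KCl in = 2080×0.446 + 1560×0.077 + 1830×0.330 = 1651.7 kg/s.
KCl fraction in D = 0.302.

0.302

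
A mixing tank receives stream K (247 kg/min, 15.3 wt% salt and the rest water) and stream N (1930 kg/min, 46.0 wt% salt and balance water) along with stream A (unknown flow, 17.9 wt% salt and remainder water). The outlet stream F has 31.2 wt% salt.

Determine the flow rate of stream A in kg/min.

1852 kg/min

Let A be the unknown flow. Total out = 2177 + A.
salt balance: 925.59 + 0.179·A = 0.312·(2177 + A)
(0.179 − 0.312)·A = 0.312×2177 − 925.59 = -246.37
A = -246.37 / -0.133 = 1852.4 kg/min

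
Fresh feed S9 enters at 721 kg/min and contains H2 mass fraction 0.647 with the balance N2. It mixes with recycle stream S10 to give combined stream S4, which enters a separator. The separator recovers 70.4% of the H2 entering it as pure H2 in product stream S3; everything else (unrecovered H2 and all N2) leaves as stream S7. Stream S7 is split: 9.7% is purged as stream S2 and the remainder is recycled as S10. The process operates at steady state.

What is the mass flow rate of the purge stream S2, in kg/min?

N2 enters only via S9 and leaves only via the purge: 721×0.353 = 0.097×(N2 in S7), and the separator passes all N2, so N2 in S4 = N2 in S7 = 2623.8 kg/min.
H2 in S4: m_A = 721×0.647 + (1−0.097)·(1−0.704)·m_A, so m_A = 466.49/0.7327 = 636.66 kg/min.
S7 = (1−0.704)×636.66 + 2623.8 = 2812.3 kg/min.
Purge S2 = 0.097×2812.3 = 272.79 kg/min.

272.8 kg/min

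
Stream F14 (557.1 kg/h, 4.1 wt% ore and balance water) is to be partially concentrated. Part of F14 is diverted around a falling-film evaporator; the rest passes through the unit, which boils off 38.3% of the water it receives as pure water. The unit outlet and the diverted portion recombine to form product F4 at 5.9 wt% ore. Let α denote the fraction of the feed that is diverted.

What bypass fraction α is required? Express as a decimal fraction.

All 557.1×0.041 = 22.841 kg/h of ore reaches F4, so F4 = 22.841/0.059 = 387.14 kg/h and vapour = 169.96 kg/h.
The evaporator receives (1−α)·557.1 of feed at 0.959 water and removes 0.383 of that water:
0.383×0.959×(1−α)×557.1 = 169.96
(1−α) = 169.96/204.62 = 0.8306;  α = 0.1694.

0.169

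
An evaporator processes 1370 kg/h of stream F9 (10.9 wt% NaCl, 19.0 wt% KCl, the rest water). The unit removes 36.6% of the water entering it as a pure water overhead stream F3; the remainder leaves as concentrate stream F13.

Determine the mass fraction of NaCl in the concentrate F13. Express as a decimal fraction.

NaCl is not removed: 1370×0.109 = 149.33 kg/h of NaCl enters F13.
water entering = 1370×0.701 = 960.37 kg/h; overhead removed = 0.366×960.37 = 351.5 kg/h.
Concentrate = 1370 − 351.5 = 1018.5 kg/h.
Mass fraction = 149.33/1018.5 = 0.147.

0.147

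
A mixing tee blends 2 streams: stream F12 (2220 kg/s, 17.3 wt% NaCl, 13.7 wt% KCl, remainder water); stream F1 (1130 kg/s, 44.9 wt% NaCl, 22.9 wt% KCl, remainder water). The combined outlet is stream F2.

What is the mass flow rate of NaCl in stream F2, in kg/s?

891.4 kg/s

NaCl out = NaCl in = 2220×0.173 + 1130×0.449 = 891.43 kg/s.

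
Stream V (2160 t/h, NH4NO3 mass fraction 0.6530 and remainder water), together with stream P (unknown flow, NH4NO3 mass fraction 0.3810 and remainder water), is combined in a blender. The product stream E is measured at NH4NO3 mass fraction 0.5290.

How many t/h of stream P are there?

Let P be the unknown flow. Total out = 2160 + P.
NH4NO3 balance: 1410.5 + 0.381·P = 0.529·(2160 + P)
(0.381 − 0.529)·P = 0.529×2160 − 1410.5 = -267.84
P = -267.84 / -0.148 = 1809.7 t/h

1810 t/h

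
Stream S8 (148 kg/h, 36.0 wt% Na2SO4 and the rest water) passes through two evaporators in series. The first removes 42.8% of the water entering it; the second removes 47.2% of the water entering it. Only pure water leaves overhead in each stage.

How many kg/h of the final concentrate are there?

81.89 kg/h

water in feed = 148×0.640 = 94.72 kg/h.
After stage 1: water left = (1−0.428)×94.72 = 54.18; stream total = 107.46 kg/h.
After stage 2: water left = (1−0.472)×54.18 = 28.607; final concentrate = 81.887 kg/h.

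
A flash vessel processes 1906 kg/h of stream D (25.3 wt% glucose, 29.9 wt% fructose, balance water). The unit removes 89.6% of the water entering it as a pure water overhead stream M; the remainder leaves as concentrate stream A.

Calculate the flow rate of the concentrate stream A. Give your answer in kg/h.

water entering = 1906×0.448 = 853.89 kg/h; overhead removed = 0.896×853.89 = 765.08 kg/h.
Concentrate = 1906 − 765.08 = 1140.9 kg/h.

1141 kg/h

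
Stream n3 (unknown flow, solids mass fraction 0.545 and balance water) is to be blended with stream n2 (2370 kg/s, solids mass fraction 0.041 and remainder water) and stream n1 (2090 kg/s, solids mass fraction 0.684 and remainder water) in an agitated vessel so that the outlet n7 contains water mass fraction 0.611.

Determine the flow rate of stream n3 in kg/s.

1335 kg/s

Let n3 be the unknown flow. Total out = 4460 + n3.
water balance: 2933.3 + 0.455·n3 = 0.611·(4460 + n3)
(0.455 − 0.611)·n3 = 0.611×4460 − 2933.3 = -208.21
n3 = -208.21 / -0.156 = 1334.7 kg/s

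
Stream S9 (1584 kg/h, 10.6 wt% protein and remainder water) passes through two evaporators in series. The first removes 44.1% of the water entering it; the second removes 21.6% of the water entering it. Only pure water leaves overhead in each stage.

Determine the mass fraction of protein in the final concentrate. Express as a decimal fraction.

water in feed = 1584×0.894 = 1416.1 kg/h.
After stage 1: water left = (1−0.441)×1416.1 = 791.6; stream total = 959.5 kg/h.
After stage 2: water left = (1−0.216)×791.6 = 620.61; final concentrate = 788.52 kg/h.
protein fraction = 167.9/788.52 = 0.213.

0.213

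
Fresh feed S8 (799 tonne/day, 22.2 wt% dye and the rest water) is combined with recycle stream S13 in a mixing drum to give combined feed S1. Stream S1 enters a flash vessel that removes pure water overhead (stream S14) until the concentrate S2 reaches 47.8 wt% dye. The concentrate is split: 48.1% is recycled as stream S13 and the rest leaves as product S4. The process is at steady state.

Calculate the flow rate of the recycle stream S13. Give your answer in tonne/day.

343.9 tonne/day

Overall dye balance (none leaves overhead): dye in fresh feed = dye in product, i.e. 799×0.222 = (1−0.481)·S2·0.478.
S2 = 177.38/(0.478×0.519) = 715 tonne/day.
Recycle S13 = 0.481×715 = 343.91 tonne/day.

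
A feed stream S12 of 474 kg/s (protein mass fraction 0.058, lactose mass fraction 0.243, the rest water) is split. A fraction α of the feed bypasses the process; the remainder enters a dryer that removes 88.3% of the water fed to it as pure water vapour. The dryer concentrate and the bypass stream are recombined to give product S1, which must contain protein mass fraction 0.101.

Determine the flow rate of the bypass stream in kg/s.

147 kg/s

All 474×0.058 = 27.492 kg/s of protein reaches S1, so S1 = 27.492/0.101 = 272.2 kg/s and vapour = 201.8 kg/s.
The evaporator receives (1−α)·474 of feed at 0.699 water and removes 0.883 of that water:
0.883×0.699×(1−α)×474 = 201.8
(1−α) = 201.8/292.56 = 0.6898;  α = 0.3102.
Bypass flow = 0.3102×474 = 147.05 kg/s.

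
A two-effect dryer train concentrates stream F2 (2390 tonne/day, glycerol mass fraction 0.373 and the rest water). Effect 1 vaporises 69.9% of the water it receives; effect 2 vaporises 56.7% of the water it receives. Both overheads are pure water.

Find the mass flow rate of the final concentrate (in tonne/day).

water in feed = 2390×0.627 = 1498.5 tonne/day.
After stage 1: water left = (1−0.699)×1498.5 = 451.06; stream total = 1342.5 tonne/day.
After stage 2: water left = (1−0.567)×451.06 = 195.31; final concentrate = 1086.8 tonne/day.

1087 tonne/day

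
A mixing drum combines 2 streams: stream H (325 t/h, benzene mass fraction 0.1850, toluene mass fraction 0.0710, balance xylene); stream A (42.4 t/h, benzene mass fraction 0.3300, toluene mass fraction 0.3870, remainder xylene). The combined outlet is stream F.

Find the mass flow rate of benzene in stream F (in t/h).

benzene out = benzene in = 325×0.185 + 42.4×0.330 = 74.117 t/h.

74.12 t/h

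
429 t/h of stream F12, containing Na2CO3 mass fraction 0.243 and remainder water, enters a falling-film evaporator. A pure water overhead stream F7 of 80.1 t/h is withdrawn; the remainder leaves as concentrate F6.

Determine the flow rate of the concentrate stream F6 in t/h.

348.9 t/h

Concentrate = 429 − 80.1 = 348.9 t/h.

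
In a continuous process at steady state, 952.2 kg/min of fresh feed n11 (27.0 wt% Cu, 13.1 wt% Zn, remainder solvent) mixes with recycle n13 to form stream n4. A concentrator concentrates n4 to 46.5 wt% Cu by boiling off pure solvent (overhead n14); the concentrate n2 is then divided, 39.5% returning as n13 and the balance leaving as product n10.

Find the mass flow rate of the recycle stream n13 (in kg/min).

361 kg/min

Overall Cu balance (none leaves overhead): Cu in fresh feed = Cu in product, i.e. 952.2×0.270 = (1−0.395)·n2·0.465.
n2 = 257.09/(0.465×0.605) = 913.87 kg/min.
Recycle n13 = 0.395×913.87 = 360.98 kg/min.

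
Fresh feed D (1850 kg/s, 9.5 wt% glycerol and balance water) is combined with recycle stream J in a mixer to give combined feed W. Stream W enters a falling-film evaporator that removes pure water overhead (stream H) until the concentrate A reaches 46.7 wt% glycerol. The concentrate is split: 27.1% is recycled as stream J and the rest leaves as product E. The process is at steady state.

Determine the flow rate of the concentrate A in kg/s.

Overall glycerol balance (none leaves overhead): glycerol in fresh feed = glycerol in product, i.e. 1850×0.095 = (1−0.271)·A·0.467.
A = 175.75/(0.467×0.729) = 516.24 kg/s.

516.2 kg/s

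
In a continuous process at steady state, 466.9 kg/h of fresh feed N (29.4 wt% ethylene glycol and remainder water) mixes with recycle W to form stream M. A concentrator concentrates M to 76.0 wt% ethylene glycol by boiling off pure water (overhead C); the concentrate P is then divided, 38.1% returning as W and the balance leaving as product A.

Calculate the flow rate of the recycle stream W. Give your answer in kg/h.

Overall ethylene glycol balance (none leaves overhead): ethylene glycol in fresh feed = ethylene glycol in product, i.e. 466.9×0.294 = (1−0.381)·P·0.760.
P = 137.27/(0.760×0.619) = 291.79 kg/h.
Recycle W = 0.381×291.79 = 111.17 kg/h.

111.2 kg/h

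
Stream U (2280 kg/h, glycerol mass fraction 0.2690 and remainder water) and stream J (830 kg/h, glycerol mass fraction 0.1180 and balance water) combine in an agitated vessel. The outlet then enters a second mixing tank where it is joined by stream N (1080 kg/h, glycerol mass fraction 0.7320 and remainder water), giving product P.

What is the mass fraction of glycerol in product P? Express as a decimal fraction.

0.3584

Overall, product flow = 4190 kg/h.
glycerol in = 2280×0.269 + 830×0.118 + 1080×0.732 = 1501.8 kg/h.
glycerol fraction in P = 0.3584.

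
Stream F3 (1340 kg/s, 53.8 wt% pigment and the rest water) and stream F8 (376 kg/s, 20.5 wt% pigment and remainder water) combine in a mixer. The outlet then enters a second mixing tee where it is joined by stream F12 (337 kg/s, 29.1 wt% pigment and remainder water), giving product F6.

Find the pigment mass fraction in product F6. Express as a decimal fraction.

0.436

Overall, product flow = 2053 kg/s.
pigment in = 1340×0.538 + 376×0.205 + 337×0.291 = 896.07 kg/s.
pigment fraction in F6 = 0.436.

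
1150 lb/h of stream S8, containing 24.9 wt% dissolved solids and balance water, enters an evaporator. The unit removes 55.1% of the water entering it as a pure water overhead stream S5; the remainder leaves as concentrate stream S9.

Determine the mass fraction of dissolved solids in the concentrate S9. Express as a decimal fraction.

dissolved solids is not removed: 1150×0.249 = 286.35 lb/h of dissolved solids enters S9.
water entering = 1150×0.751 = 863.65 lb/h; overhead removed = 0.551×863.65 = 475.87 lb/h.
Concentrate = 1150 − 475.87 = 674.13 lb/h.
Mass fraction = 286.35/674.13 = 0.425.

0.425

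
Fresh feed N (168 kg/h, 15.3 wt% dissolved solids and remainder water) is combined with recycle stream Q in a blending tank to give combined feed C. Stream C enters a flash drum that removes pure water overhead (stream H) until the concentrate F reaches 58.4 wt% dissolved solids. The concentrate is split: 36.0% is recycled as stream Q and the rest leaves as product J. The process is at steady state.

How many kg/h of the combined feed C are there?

192.8 kg/h

Overall dissolved solids balance (none leaves overhead): dissolved solids in fresh feed = dissolved solids in product, i.e. 168×0.153 = (1−0.360)·F·0.584.
F = 25.704/(0.584×0.640) = 68.771 kg/h.
Recycle Q = 0.360×68.771 = 24.758 kg/h.
Combined feed C = 168 + 24.758 = 192.76 kg/h.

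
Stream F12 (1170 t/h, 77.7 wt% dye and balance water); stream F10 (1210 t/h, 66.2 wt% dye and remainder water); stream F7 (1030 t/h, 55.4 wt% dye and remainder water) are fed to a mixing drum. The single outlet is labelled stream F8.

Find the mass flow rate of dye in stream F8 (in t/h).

2281 t/h

dye out = dye in = 1170×0.777 + 1210×0.662 + 1030×0.554 = 2280.7 t/h.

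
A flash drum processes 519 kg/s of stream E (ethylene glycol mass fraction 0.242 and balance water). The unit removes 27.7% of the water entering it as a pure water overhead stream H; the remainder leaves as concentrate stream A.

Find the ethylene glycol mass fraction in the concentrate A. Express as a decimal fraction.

ethylene glycol is not removed: 519×0.242 = 125.6 kg/s of ethylene glycol enters A.
water entering = 519×0.758 = 393.4 kg/s; overhead removed = 0.277×393.4 = 108.97 kg/s.
Concentrate = 519 − 108.97 = 410.03 kg/s.
Mass fraction = 125.6/410.03 = 0.306.

0.306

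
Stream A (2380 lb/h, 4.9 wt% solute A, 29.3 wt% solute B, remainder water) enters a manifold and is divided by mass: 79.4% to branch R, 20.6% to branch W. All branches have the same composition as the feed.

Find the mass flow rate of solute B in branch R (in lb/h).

Branch R total = 0.794×2380 = 1889.7 lb/h.
solute B in R = 0.293×1889.7 = 553.69 lb/h.

553.7 lb/h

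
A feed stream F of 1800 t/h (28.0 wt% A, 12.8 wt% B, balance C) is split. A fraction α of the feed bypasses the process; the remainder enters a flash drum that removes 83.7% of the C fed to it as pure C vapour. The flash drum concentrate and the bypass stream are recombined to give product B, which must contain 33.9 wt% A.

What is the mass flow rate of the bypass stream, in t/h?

All 1800×0.280 = 504 t/h of A reaches B, so B = 504/0.339 = 1486.7 t/h and vapour = 313.27 t/h.
The evaporator receives (1−α)·1800 of feed at 0.592 C and removes 0.837 of that C:
0.837×0.592×(1−α)×1800 = 313.27
(1−α) = 313.27/891.91 = 0.3512;  α = 0.6488.
Bypass flow = 0.6488×1800 = 1167.8 t/h.

1168 t/h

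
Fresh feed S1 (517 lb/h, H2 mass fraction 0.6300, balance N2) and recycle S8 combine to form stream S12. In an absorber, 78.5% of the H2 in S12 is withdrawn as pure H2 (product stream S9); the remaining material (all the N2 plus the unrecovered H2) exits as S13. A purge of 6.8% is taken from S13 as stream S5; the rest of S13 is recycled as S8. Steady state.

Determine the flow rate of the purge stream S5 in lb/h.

N2 enters only via S1 and leaves only via the purge: 517×0.370 = 0.068×(N2 in S13), and the absorber passes all N2, so N2 in S12 = N2 in S13 = 2813.1 lb/h.
H2 in S12: m_A = 517×0.630 + (1−0.068)·(1−0.785)·m_A, so m_A = 325.71/0.7996 = 407.33 lb/h.
S13 = (1−0.785)×407.33 + 2813.1 = 2900.7 lb/h.
Purge S5 = 0.068×2900.7 = 197.25 lb/h.

197.2 lb/h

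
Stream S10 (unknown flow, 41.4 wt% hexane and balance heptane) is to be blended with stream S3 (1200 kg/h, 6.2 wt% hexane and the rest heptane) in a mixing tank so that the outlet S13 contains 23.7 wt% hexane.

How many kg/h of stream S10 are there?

1186 kg/h

Let S10 be the unknown flow. Total out = 1200 + S10.
hexane balance: 74.4 + 0.414·S10 = 0.237·(1200 + S10)
(0.414 − 0.237)·S10 = 0.237×1200 − 74.4 = 210
S10 = 210 / 0.177 = 1186.4 kg/h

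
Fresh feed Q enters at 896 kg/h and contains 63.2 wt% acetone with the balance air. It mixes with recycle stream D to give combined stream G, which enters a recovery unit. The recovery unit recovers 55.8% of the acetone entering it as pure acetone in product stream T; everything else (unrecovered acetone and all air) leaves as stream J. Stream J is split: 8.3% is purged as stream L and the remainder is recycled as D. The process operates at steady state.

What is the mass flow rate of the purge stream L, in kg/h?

364.7 kg/h

air enters only via Q and leaves only via the purge: 896×0.368 = 0.083×(air in J), and the recovery unit passes all air, so air in G = air in J = 3972.6 kg/h.
acetone in G: m_A = 896×0.632 + (1−0.083)·(1−0.558)·m_A, so m_A = 566.27/0.5947 = 952.22 kg/h.
J = (1−0.558)×952.22 + 3972.6 = 4393.5 kg/h.
Purge L = 0.083×4393.5 = 364.66 kg/h.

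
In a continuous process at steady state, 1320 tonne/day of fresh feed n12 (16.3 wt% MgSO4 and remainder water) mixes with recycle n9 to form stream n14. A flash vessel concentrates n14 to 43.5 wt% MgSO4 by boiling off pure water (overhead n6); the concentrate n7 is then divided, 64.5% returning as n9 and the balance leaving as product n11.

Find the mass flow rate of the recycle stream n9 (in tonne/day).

898.7 tonne/day

Overall MgSO4 balance (none leaves overhead): MgSO4 in fresh feed = MgSO4 in product, i.e. 1320×0.163 = (1−0.645)·n7·0.435.
n7 = 215.16/(0.435×0.355) = 1393.3 tonne/day.
Recycle n9 = 0.645×1393.3 = 898.68 tonne/day.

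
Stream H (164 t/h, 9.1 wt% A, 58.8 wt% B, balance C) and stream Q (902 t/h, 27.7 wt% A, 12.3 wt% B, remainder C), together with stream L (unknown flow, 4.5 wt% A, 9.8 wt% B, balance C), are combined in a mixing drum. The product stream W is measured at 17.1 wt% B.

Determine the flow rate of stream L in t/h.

343.7 t/h

Let L be the unknown flow. Total out = 1066 + L.
B balance: 207.38 + 0.098·L = 0.171·(1066 + L)
(0.098 − 0.171)·L = 0.171×1066 − 207.38 = -25.092
L = -25.092 / -0.073 = 343.73 t/h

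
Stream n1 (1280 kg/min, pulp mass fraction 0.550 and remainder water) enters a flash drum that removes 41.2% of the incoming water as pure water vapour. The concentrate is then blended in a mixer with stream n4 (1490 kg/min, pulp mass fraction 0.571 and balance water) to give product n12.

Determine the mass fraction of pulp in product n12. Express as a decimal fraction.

0.614

Vapour removed = 0.412×0.450×1280 = 237.31 kg/min; concentrate = 1042.7 kg/min.
pulp reaching the mixer = 704 (from concentrate) + 1490×0.571 = 1554.8 kg/min.
Product flow = 1042.7 + 1490 = 2532.7 kg/min; pulp fraction = 0.614.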